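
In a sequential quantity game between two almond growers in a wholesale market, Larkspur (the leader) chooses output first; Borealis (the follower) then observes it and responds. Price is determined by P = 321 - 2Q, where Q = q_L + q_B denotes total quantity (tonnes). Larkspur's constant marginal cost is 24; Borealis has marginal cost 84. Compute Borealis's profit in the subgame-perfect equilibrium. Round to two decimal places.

427.78

Solve by backward induction. Given q_L, the follower Borealis maximises π_B = (321 - 2q_L - 2q_B)q_B - 84q_B.
Follower FOC: 237 - 2q_L - 4q_B = 0, so q_B(q_L) = (237 - 2q_L)/4.
The leader anticipates this reaction. Substituting into P = 321 - 2Q gives P = 405/2 - q_L, so π_L = (405/2 - q_L)q_L - 24q_L.
The leader's first-order condition 357/2 - 2q_L = 0 yields q_L = 357/4.
Then q_B = (237 - 2·(357/4))/4 = 117/8.
Price P = 321 - 2·(831/8) = 453/4.
Borealis's profit: (453/4 - 84)·(117/8) = 427.7813.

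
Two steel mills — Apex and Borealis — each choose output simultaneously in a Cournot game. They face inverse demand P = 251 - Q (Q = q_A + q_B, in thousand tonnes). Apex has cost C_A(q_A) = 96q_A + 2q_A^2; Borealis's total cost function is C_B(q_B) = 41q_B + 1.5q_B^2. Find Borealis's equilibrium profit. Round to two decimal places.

3629.68

Apex's profit: π_A = (251 - Q)q_A - (96q_A + 2q_A²). Setting ∂π_A/∂q_A = 0: 155 - 6q_A - (q_B) = 0.
Borealis's profit: π_B = (251 - Q)q_B - (41q_B + (3/2)q_B²). Setting ∂π_B/∂q_B = 0: 210 - 5q_B - (q_A) = 0.
Rearranging gives the reaction functions q_A = (155 - q_B)/6 and q_B = (210 - q_A)/5.
Solving the pair: q_A = 565/29, q_B = 1105/29.
Price P = 251 - 1670/29 = 193.4138.
Borealis's profit: 193.4138·(1105/29) - 41·(1105/29) - (3/2)(1105/29)² = 3629.6819.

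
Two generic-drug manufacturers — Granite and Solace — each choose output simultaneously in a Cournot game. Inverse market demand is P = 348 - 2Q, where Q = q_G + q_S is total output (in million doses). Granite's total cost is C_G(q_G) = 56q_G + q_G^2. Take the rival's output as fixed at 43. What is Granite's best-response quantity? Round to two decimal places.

With the rival's output fixed at 43, Granite's profit is π_G = (348 - 2·43 - 2q_G)q_G - (56q_G + q_G²) = (262 - 2q_G)q_G - (56q_G + q_G²).
∂π_G/∂q_G = 206 - 6q_G = 0, so q_G = 103/3.

34.33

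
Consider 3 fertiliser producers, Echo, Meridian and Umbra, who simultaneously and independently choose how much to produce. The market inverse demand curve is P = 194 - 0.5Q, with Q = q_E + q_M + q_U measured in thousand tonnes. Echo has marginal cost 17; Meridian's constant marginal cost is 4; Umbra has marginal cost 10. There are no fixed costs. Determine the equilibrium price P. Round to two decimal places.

Echo's profit: π_E = (194 - 0.5Q)q_E - (17q_E). Setting ∂π_E/∂q_E = 0: 177 - q_E - (1/2)(q_M + q_U) = 0.
Meridian's profit: π_M = (194 - 0.5Q)q_M - (4q_M). Setting ∂π_M/∂q_M = 0: 190 - q_M - (1/2)(q_E + q_U) = 0.
Umbra's first-order condition: 184 - q_U - (1/2)(q_E + q_M) = 0.
Summing all 3 equations gives 551 − 2Q = 0, hence Q = 551/2.
Back-substituting: q_E = (177 − 551/4)/(1/2) = 157/2, q_M = (190 − 551/4)/(1/2) = 209/2, q_U = (184 − 551/4)/(1/2) = 185/2.
Total output Q = 551/2, so price P = 194 - (1/2)·(551/2) = 225/4.

56.25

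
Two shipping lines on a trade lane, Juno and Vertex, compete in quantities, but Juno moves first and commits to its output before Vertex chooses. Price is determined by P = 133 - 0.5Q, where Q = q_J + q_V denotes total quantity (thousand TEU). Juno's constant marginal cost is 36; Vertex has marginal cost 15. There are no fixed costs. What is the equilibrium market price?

Solve by backward induction. Given q_J, the follower Vertex maximises π_V = (133 - (1/2)q_J - (1/2)q_V)q_V - 15q_V.
∂π_V/∂q_V = 118 - (1/2)q_J - q_V = 0 gives the reaction function q_V = (118 - (1/2)q_J).
Juno substitutes q_V(q_J) into its own profit: π_J = q_J(133 - (1/2)q_J - (118 - (1/2)q_J)/2) - 36q_J = (74 - (1/4)q_J)q_J - 36q_J.
The leader's first-order condition 38 - (1/2)q_J = 0 yields q_J = 76.
Then q_V = (118 - (1/2)·76) = 80.
Total output Q = 156, so price P = 133 - (1/2)·156 = 55.

55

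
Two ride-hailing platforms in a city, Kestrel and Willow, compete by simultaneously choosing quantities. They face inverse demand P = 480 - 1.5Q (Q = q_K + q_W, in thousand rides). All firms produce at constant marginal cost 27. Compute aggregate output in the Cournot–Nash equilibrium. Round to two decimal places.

201.33

A representative firm's profit is π_i = q_i(480 - 1.5Q) - 27q_i.
First-order condition (treating rivals' output as given): 453 - 3q_i - (3/2)q_j = 0.
By symmetry each firm produces the same amount; substituting q_j = q_i yields q_i = 453/(9/2) = 302/3.
Total output Q = 302/3 + 302/3 = 604/3.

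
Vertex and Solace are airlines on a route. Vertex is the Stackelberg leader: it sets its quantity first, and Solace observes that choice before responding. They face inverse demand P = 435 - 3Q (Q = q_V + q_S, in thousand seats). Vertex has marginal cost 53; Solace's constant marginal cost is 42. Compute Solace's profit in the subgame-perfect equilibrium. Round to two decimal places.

3588.02

Solve by backward induction. Given q_V, the follower Solace maximises π_S = (435 - 3q_V - 3q_S)q_S - 42q_S.
Setting the follower's marginal profit to zero, 393 - 3q_V - 6q_S = 0, i.e. q_S = (393 - 3q_V)/6.
The leader anticipates this reaction. Substituting into P = 435 - 3Q gives P = 477/2 - (3/2)q_V, so π_V = (477/2 - (3/2)q_V)q_V - 53q_V.
Leader FOC: 371/2 - 3q_V = 0, so q_V = 371/6.
Then q_S = (393 - 3·(371/6))/6 = 415/12.
Price P = 435 - 3·(1157/12) = 583/4.
Solace's profit: (583/4 - 42)·(415/12) = 3588.0208.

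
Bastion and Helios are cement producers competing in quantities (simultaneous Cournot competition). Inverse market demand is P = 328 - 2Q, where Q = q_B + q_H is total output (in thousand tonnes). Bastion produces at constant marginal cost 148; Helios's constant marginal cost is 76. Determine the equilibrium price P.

Bastion's profit: π_B = (328 - 2Q)q_B - (148q_B). Setting ∂π_B/∂q_B = 0: 180 - 4q_B - 2(q_H) = 0.
Helios's first-order condition: 252 - 4q_H - 2(q_B) = 0.
Best responses: q_B = (180 - 2q_H)/4, q_H = (252 - 2q_B)/4.
Solving the pair: q_B = 18, q_H = 54.
Total output Q = 72, so price P = 328 - 2·72 = 184.

184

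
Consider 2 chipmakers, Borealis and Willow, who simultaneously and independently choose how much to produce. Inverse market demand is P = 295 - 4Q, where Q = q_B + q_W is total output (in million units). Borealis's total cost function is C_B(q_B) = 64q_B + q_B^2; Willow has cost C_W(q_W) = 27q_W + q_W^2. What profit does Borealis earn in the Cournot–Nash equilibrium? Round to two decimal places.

Borealis's profit: π_B = (295 - 4Q)q_B - (64q_B + q_B²). Setting ∂π_B/∂q_B = 0: 231 - 10q_B - 4(q_W) = 0.
Willow's profit: π_W = (295 - 4Q)q_W - (27q_W + q_W²). Setting ∂π_W/∂q_W = 0: 268 - 10q_W - 4(q_B) = 0.
So q_B = (231 - 4q_W)/10 and q_W = (268 - 4q_B)/10.
Solving the pair: q_B = 619/42, q_W = 439/21.
Price P = 295 - 4·(499/14) = 1067/7.
Borealis's profit: (1067/7)·(619/42) - 64·(619/42) - (619/42)² = 1086.0573.

1086.06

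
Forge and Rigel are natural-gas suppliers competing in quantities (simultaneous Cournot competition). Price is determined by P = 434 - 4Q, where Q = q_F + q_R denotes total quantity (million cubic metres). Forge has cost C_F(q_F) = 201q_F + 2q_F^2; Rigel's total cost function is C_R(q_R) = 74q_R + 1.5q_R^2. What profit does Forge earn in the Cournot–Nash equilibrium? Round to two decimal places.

562.33

Forge's profit: π_F = (434 - 4Q)q_F - (201q_F + 2q_F²). Setting ∂π_F/∂q_F = 0: 233 - 12q_F - 4(q_R) = 0.
Rigel's first-order condition: 360 - 11q_R - 4(q_F) = 0.
Best responses: q_F = (233 - 4q_R)/12, q_R = (360 - 4q_F)/11.
Solving the pair: q_F = 1123/116, q_R = 847/29.
Price P = 434 - 4·38.8879 = 278.4483.
Forge's profit: 278.4483·(1123/116) - 201·(1123/116) - 2(1123/116)² = 562.3346.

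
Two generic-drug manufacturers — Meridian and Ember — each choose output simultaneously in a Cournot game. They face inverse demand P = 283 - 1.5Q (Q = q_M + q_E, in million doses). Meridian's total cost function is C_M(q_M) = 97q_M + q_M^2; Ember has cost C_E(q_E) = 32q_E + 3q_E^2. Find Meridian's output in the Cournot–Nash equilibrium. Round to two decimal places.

30.35

Meridian's profit: π_M = (283 - 1.5Q)q_M - (97q_M + q_M²). Setting ∂π_M/∂q_M = 0: 186 - 5q_M - (3/2)(q_E) = 0.
Ember's first-order condition: 251 - 9q_E - (3/2)(q_M) = 0.
Rearranging gives the reaction functions q_M = (186 - (3/2)q_E)/5 and q_E = (251 - (3/2)q_M)/9.
Solving the pair: q_M = 1730/57, q_E = 22.8304.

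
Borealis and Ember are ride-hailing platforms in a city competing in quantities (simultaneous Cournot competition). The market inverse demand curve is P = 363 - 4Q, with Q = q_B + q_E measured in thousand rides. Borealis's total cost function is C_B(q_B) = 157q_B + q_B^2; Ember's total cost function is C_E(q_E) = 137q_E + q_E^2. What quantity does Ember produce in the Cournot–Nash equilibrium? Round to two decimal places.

Borealis's profit: π_B = (363 - 4Q)q_B - (157q_B + q_B²). Setting ∂π_B/∂q_B = 0: 206 - 10q_B - 4(q_E) = 0.
Ember's first-order condition: 226 - 10q_E - 4(q_B) = 0.
So q_B = (206 - 4q_E)/10 and q_E = (226 - 4q_B)/10.
Substituting one into the other gives q_B = 289/21 and q_E = 359/21.

17.10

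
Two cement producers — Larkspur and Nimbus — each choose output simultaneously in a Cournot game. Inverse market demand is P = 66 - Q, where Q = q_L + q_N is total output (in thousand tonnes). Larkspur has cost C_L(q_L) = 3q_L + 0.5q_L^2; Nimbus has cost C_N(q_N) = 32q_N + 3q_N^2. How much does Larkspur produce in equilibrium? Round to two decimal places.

Larkspur's profit: π_L = (66 - Q)q_L - (3q_L + (1/2)q_L²). Setting ∂π_L/∂q_L = 0: 63 - 3q_L - (q_N) = 0.
Nimbus's profit: π_N = (66 - Q)q_N - (32q_N + 3q_N²). Setting ∂π_N/∂q_N = 0: 34 - 8q_N - (q_L) = 0.
Rearranging gives the reaction functions q_L = (63 - q_N)/3 and q_N = (34 - q_L)/8.
Solving the pair: q_L = 470/23, q_N = 39/23.

20.43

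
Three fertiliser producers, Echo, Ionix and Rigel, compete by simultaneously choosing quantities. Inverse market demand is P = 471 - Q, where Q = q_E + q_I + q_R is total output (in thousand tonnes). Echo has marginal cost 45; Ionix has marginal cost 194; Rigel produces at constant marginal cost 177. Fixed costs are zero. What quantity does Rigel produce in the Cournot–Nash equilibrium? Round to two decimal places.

44.75

Echo's profit: π_E = (471 - Q)q_E - (45q_E). Setting ∂π_E/∂q_E = 0: 426 - 2q_E - (q_I + q_R) = 0.
Ionix's first-order condition: 277 - 2q_I - (q_E + q_R) = 0.
Rigel's profit: π_R = (471 - Q)q_R - (177q_R). Setting ∂π_R/∂q_R = 0: 294 - 2q_R - (q_E + q_I) = 0.
Adding the 3 first-order conditions: 997 − 4Q = 0, so Q = 997/4.
Back-substituting: q_E = (426 − 997/4) = 707/4, q_I = (277 − 997/4) = 111/4, q_R = (294 − 997/4) = 179/4.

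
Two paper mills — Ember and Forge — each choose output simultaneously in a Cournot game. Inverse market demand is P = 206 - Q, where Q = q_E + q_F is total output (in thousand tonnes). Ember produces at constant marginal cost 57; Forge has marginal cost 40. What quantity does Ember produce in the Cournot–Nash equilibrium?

Ember's profit: π_E = (206 - Q)q_E - (57q_E). Setting ∂π_E/∂q_E = 0: 149 - 2q_E - (q_F) = 0.
Forge's first-order condition: 166 - 2q_F - (q_E) = 0.
Best responses: q_E = (149 - q_F)/2, q_F = (166 - q_E)/2.
Substituting one into the other gives q_E = 44 and q_F = 61.

44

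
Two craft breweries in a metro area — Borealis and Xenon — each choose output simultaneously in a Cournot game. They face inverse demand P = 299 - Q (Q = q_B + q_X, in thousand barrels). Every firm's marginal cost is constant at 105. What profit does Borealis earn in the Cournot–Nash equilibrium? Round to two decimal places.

4181.78

A representative firm's profit is π_i = q_i(299 - Q) - 105q_i.
First-order condition (treating rivals' output as given): 194 - 2q_i - q_j = 0.
By symmetry each firm produces the same amount; substituting q_j = q_i yields q_i = 194/3.
Price P = 299 - 388/3 = 509/3.
Borealis's profit: (509/3 - 105)·(194/3) = 4181.7778.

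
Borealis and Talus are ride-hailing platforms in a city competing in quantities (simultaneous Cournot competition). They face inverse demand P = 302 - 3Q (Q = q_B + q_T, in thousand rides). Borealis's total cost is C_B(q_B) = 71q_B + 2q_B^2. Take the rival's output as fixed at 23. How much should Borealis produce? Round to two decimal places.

With the rival's output fixed at 23, Borealis's profit is π_B = (302 - 3·23 - 3q_B)q_B - (71q_B + 2q_B²) = (233 - 3q_B)q_B - (71q_B + 2q_B²).
∂π_B/∂q_B = 162 - 10q_B = 0, so q_B = 81/5.

16.20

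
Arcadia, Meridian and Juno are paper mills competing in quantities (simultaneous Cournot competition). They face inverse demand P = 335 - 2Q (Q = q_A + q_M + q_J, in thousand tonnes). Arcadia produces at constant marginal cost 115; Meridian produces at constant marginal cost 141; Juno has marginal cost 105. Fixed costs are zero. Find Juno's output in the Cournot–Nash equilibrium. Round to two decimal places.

34.50

Arcadia's profit: π_A = (335 - 2Q)q_A - (115q_A). Setting ∂π_A/∂q_A = 0: 220 - 4q_A - 2(q_M + q_J) = 0.
Meridian's profit: π_M = (335 - 2Q)q_M - (141q_M). Setting ∂π_M/∂q_M = 0: 194 - 4q_M - 2(q_A + q_J) = 0.
Juno's profit: π_J = (335 - 2Q)q_J - (105q_J). Setting ∂π_J/∂q_J = 0: 230 - 4q_J - 2(q_A + q_M) = 0.
Adding the 3 conditions: 644 − 4Q − 4Q = 0, i.e. Q = 161/2.
Back-substituting: q_A = (220 − 161)/2 = 59/2, q_M = (194 − 161)/2 = 33/2, q_J = (230 − 161)/2 = 69/2.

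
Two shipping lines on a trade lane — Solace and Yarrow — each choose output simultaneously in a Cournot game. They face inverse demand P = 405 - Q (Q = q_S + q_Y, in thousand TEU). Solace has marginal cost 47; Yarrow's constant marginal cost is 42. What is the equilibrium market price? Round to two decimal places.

Solace's profit: π_S = (405 - Q)q_S - (47q_S). Setting ∂π_S/∂q_S = 0: 358 - 2q_S - (q_Y) = 0.
Yarrow's profit: π_Y = (405 - Q)q_Y - (42q_Y). Setting ∂π_Y/∂q_Y = 0: 363 - 2q_Y - (q_S) = 0.
So q_S = (358 - q_Y)/2 and q_Y = (363 - q_S)/2.
Substituting one into the other gives q_S = 353/3 and q_Y = 368/3.
Total output Q = 721/3, so price P = 405 - 721/3 = 494/3.

164.67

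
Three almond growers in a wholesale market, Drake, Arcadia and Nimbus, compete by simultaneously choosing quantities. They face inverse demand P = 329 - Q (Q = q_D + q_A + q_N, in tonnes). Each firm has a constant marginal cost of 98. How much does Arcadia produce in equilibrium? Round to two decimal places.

Each firm earns π_i = (329 - Q)q_i - 98q_i.
Setting ∂π_i/∂q_i = 0 with rivals' quantities fixed: 231 - 2q_i - Σ_{j≠i} q_j = 0.
With identical firms every q_j equals q_i, so Σ_{j≠i} q_j = 2q_i and 231 = 4q_i, giving q_i = 231/4.

57.75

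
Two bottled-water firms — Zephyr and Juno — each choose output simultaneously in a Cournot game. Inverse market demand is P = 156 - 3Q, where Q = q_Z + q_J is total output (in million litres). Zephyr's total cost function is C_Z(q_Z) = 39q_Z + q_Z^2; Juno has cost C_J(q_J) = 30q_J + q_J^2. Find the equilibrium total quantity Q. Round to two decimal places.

Zephyr's profit: π_Z = (156 - 3Q)q_Z - (39q_Z + q_Z²). Setting ∂π_Z/∂q_Z = 0: 117 - 8q_Z - 3(q_J) = 0.
Juno's first-order condition: 126 - 8q_J - 3(q_Z) = 0.
Rearranging gives the reaction functions q_Z = (117 - 3q_J)/8 and q_J = (126 - 3q_Z)/8.
Solving the pair: q_Z = 558/55, q_J = 657/55.
Total output Q = 558/55 + 657/55 = 243/11.

22.09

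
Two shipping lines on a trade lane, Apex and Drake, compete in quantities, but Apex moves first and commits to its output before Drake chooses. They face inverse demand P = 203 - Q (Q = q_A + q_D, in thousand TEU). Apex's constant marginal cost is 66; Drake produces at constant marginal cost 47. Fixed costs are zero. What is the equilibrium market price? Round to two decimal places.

The follower Drake best-responds to any q_A: π_D = (203 - Q)q_D - 47q_D.
Setting the follower's marginal profit to zero, 156 - q_A - 2q_D = 0, i.e. q_D = (156 - q_A)/2.
Apex substitutes q_D(q_A) into its own profit: π_A = q_A(203 - q_A - (156 - q_A)/2) - 66q_A = (125 - (1/2)q_A)q_A - 66q_A.
The leader's first-order condition 59 - q_A = 0 yields q_A = 59.
Then q_D = (156 - 59)/2 = 97/2.
Total output Q = 215/2, so price P = 203 - 215/2 = 191/2.

95.50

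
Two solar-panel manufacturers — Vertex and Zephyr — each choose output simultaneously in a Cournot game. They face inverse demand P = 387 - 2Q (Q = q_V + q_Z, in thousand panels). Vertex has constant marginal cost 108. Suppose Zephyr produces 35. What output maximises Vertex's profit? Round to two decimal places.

With the rival's output fixed at 35, Vertex's profit is π_V = (387 - 2·35 - 2q_V)q_V - (108q_V) = (317 - 2q_V)q_V - (108q_V).
∂π_V/∂q_V = 209 - 4q_V = 0, so q_V = 209/4.

52.25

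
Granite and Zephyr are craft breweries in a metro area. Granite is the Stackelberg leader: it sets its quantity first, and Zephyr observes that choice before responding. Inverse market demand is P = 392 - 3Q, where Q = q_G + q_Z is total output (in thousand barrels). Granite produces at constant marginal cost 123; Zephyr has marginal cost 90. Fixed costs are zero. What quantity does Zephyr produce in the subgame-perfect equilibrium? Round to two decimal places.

30.67

Solve by backward induction. Given q_G, the follower Zephyr maximises π_Z = (392 - 3q_G - 3q_Z)q_Z - 90q_Z.
Follower FOC: 302 - 3q_G - 6q_Z = 0, so q_Z(q_G) = (302 - 3q_G)/6.
Granite substitutes q_Z(q_G) into its own profit: π_G = q_G(392 - 3q_G - (302 - 3q_G)/2) - 123q_G = (241 - (3/2)q_G)q_G - 123q_G.
The leader's first-order condition 118 - 3q_G = 0 yields q_G = 118/3.
Then q_Z = (302 - 3·(118/3))/6 = 92/3.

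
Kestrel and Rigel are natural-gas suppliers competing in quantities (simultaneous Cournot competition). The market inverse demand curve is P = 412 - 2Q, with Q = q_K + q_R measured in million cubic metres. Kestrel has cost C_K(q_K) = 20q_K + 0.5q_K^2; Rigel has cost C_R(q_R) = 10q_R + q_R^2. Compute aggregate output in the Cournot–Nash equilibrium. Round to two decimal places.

Kestrel's profit: π_K = (412 - 2Q)q_K - (20q_K + (1/2)q_K²). Setting ∂π_K/∂q_K = 0: 392 - 5q_K - 2(q_R) = 0.
Rigel's first-order condition: 402 - 6q_R - 2(q_K) = 0.
So q_K = (392 - 2q_R)/5 and q_R = (402 - 2q_K)/6.
Substituting one into the other gives q_K = 774/13 and q_R = 613/13.
Total output Q = 774/13 + 613/13 = 1387/13.

106.69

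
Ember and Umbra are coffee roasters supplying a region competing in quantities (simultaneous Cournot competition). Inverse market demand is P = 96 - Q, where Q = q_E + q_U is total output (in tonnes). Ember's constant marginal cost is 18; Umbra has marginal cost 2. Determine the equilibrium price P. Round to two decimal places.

Ember's profit: π_E = (96 - Q)q_E - (18q_E). Setting ∂π_E/∂q_E = 0: 78 - 2q_E - (q_U) = 0.
Umbra's profit: π_U = (96 - Q)q_U - (2q_U). Setting ∂π_U/∂q_U = 0: 94 - 2q_U - (q_E) = 0.
So q_E = (78 - q_U)/2 and q_U = (94 - q_E)/2.
Substituting one into the other gives q_E = 62/3 and q_U = 110/3.
Total output Q = 172/3, so price P = 96 - 172/3 = 116/3.

38.67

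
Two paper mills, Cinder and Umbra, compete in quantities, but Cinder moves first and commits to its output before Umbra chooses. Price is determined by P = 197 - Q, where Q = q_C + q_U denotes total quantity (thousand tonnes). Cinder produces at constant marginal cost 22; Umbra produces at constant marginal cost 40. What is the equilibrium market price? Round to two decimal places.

The follower Umbra best-responds to any q_C: π_U = (197 - Q)q_U - 40q_U.
∂π_U/∂q_U = 157 - q_C - 2q_U = 0 gives the reaction function q_U = (157 - q_C)/2.
The leader anticipates this reaction. Substituting into P = 197 - Q gives P = 237/2 - (1/2)q_C, so π_C = (237/2 - (1/2)q_C)q_C - 22q_C.
The leader's first-order condition 193/2 - q_C = 0 yields q_C = 193/2.
Then q_U = (157 - 193/2)/2 = 121/4.
Total output Q = 507/4, so price P = 197 - 507/4 = 281/4.

70.25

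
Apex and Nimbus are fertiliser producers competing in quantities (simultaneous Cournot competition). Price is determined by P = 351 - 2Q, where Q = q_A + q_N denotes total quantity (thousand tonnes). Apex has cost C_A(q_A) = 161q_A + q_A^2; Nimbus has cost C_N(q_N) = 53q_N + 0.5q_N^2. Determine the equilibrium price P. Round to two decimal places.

215.46

Apex's profit: π_A = (351 - 2Q)q_A - (161q_A + q_A²). Setting ∂π_A/∂q_A = 0: 190 - 6q_A - 2(q_N) = 0.
Nimbus's profit: π_N = (351 - 2Q)q_N - (53q_N + (1/2)q_N²). Setting ∂π_N/∂q_N = 0: 298 - 5q_N - 2(q_A) = 0.
Rearranging gives the reaction functions q_A = (190 - 2q_N)/6 and q_N = (298 - 2q_A)/5.
Solving the pair: q_A = 177/13, q_N = 704/13.
Total output Q = 881/13, so price P = 351 - 2·(881/13) = 215.4615.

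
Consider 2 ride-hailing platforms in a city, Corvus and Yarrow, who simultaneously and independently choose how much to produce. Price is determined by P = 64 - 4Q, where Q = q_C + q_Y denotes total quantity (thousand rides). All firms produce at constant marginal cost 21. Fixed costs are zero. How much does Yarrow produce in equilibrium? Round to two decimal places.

A representative firm's profit is π_i = q_i(64 - 4Q) - 21q_i.
Setting ∂π_i/∂q_i = 0 with rivals' quantities fixed: 43 - 8q_i - 4q_j = 0.
By symmetry each firm produces the same amount; substituting q_j = q_i yields q_i = 43/12.

3.58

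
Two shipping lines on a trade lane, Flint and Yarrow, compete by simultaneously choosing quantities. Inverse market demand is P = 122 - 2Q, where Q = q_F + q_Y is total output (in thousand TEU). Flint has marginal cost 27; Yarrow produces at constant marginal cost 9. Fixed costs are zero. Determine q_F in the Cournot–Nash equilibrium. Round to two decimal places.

Flint's profit: π_F = (122 - 2Q)q_F - (27q_F). Setting ∂π_F/∂q_F = 0: 95 - 4q_F - 2(q_Y) = 0.
Yarrow's profit: π_Y = (122 - 2Q)q_Y - (9q_Y). Setting ∂π_Y/∂q_Y = 0: 113 - 4q_Y - 2(q_F) = 0.
Best responses: q_F = (95 - 2q_Y)/4, q_Y = (113 - 2q_F)/4.
Substituting one into the other gives q_F = 77/6 and q_Y = 131/6.

12.83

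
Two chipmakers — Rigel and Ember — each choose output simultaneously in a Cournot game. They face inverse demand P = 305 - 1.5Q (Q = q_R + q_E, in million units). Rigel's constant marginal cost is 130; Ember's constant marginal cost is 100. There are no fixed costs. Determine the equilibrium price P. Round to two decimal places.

Rigel's profit: π_R = (305 - 1.5Q)q_R - (130q_R). Setting ∂π_R/∂q_R = 0: 175 - 3q_R - (3/2)(q_E) = 0.
Ember's profit: π_E = (305 - 1.5Q)q_E - (100q_E). Setting ∂π_E/∂q_E = 0: 205 - 3q_E - (3/2)(q_R) = 0.
So q_R = (175 - (3/2)q_E)/3 and q_E = (205 - (3/2)q_R)/3.
Substituting one into the other gives q_R = 290/9 and q_E = 470/9.
Total output Q = 760/9, so price P = 305 - (3/2)·(760/9) = 535/3.

178.33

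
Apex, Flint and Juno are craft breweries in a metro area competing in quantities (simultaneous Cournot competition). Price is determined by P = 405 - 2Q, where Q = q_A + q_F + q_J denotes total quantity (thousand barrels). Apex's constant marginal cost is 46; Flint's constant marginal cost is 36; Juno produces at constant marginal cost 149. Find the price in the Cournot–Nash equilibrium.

159

Apex's profit: π_A = (405 - 2Q)q_A - (46q_A). Setting ∂π_A/∂q_A = 0: 359 - 4q_A - 2(q_F + q_J) = 0.
Flint's first-order condition: 369 - 4q_F - 2(q_A + q_J) = 0.
Juno's profit: π_J = (405 - 2Q)q_J - (149q_J). Setting ∂π_J/∂q_J = 0: 256 - 4q_J - 2(q_A + q_F) = 0.
Adding the 3 first-order conditions: 984 − 8Q = 0, so Q = 123.
Back-substituting: q_A = (359 − 246)/2 = 113/2, q_F = (369 − 246)/2 = 123/2, q_J = (256 − 246)/2 = 5.
Total output Q = 123, so price P = 405 - 2·123 = 159.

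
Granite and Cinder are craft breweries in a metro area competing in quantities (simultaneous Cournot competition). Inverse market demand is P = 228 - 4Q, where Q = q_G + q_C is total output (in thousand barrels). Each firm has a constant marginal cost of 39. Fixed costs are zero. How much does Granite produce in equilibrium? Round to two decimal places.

A representative firm's profit is π_i = q_i(228 - 4Q) - 39q_i.
Setting ∂π_i/∂q_i = 0 with rivals' quantities fixed: 189 - 8q_i - 4q_j = 0.
By symmetry each firm produces the same amount; substituting q_j = q_i yields q_i = 189/12 = 63/4.

15.75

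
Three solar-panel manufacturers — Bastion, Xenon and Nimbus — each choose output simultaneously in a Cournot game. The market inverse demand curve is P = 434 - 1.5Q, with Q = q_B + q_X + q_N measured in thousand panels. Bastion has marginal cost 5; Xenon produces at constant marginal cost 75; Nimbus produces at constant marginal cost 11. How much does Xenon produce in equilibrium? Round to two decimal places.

37.50

Bastion's profit: π_B = (434 - 1.5Q)q_B - (5q_B). Setting ∂π_B/∂q_B = 0: 429 - 3q_B - (3/2)(q_X + q_N) = 0.
Xenon's first-order condition: 359 - 3q_X - (3/2)(q_B + q_N) = 0.
Nimbus's first-order condition: 423 - 3q_N - (3/2)(q_B + q_X) = 0.
Adding the 3 first-order conditions: 1211 − 6Q = 0, so Q = 1211/6.
Back-substituting: q_B = (429 − 1211/4)/(3/2) = 505/6, q_X = (359 − 1211/4)/(3/2) = 75/2, q_N = (423 − 1211/4)/(3/2) = 481/6.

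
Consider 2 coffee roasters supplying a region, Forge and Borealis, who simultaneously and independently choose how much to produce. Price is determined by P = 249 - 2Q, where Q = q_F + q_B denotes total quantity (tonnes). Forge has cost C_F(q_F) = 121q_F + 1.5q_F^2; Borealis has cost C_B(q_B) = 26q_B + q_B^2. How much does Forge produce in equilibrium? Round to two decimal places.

8.47

Forge's profit: π_F = (249 - 2Q)q_F - (121q_F + (3/2)q_F²). Setting ∂π_F/∂q_F = 0: 128 - 7q_F - 2(q_B) = 0.
Borealis's profit: π_B = (249 - 2Q)q_B - (26q_B + q_B²). Setting ∂π_B/∂q_B = 0: 223 - 6q_B - 2(q_F) = 0.
So q_F = (128 - 2q_B)/7 and q_B = (223 - 2q_F)/6.
Substituting one into the other gives q_F = 161/19 and q_B = 1305/38.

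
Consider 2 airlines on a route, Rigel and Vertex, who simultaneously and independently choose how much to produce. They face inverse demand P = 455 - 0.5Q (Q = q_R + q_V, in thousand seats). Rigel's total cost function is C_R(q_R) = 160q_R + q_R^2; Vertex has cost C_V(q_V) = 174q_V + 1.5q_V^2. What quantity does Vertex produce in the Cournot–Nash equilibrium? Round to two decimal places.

Rigel's profit: π_R = (455 - 0.5Q)q_R - (160q_R + q_R²). Setting ∂π_R/∂q_R = 0: 295 - 3q_R - (1/2)(q_V) = 0.
Vertex's first-order condition: 281 - 4q_V - (1/2)(q_R) = 0.
Best responses: q_R = (295 - (1/2)q_V)/3, q_V = (281 - (1/2)q_R)/4.
Substituting one into the other gives q_R = 88.4681 and q_V = 59.1915.

59.19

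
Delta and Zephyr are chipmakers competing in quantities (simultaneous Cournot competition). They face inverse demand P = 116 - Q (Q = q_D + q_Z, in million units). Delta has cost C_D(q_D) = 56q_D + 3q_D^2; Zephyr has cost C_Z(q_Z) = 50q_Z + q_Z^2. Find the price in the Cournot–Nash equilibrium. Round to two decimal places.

Delta's profit: π_D = (116 - Q)q_D - (56q_D + 3q_D²). Setting ∂π_D/∂q_D = 0: 60 - 8q_D - (q_Z) = 0.
Zephyr's first-order condition: 66 - 4q_Z - (q_D) = 0.
So q_D = (60 - q_Z)/8 and q_Z = (66 - q_D)/4.
Solving the pair: q_D = 174/31, q_Z = 468/31.
Total output Q = 642/31, so price P = 116 - 642/31 = 95.2903.

95.29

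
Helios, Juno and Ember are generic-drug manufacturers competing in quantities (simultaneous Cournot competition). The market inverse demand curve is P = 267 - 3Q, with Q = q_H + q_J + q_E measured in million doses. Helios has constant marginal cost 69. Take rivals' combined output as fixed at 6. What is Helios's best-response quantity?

30

With rivals' combined output fixed at 6, Helios's profit is π_H = (267 - 3·6 - 3q_H)q_H - (69q_H) = (249 - 3q_H)q_H - (69q_H).
∂π_H/∂q_H = 180 - 6q_H = 0, so q_H = 30.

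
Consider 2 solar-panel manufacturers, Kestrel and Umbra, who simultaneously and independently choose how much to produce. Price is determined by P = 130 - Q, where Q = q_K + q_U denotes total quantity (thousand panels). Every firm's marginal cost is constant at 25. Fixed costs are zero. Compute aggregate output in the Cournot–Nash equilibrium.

70

Each firm earns π_i = (130 - Q)q_i - 25q_i.
First-order condition (treating rivals' output as given): 105 - 2q_i - q_j = 0.
With identical firms every q_j equals q_i, so q_j = q_i and 105 = 3q_i, giving q_i = 35.
Total output Q = 35 + 35 = 70.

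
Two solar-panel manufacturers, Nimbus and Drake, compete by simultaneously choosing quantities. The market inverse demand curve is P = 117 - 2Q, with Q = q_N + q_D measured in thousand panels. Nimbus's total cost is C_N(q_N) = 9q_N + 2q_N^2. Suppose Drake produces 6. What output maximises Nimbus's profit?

With the rival's output fixed at 6, Nimbus's profit is π_N = (117 - 2·6 - 2q_N)q_N - (9q_N + 2q_N²) = (105 - 2q_N)q_N - (9q_N + 2q_N²).
∂π_N/∂q_N = 96 - 8q_N = 0, so q_N = 12.

12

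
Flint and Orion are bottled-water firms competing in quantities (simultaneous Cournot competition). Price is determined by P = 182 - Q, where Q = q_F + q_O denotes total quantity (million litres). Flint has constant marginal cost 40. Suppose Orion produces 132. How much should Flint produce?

With the rival's output fixed at 132, Flint's profit is π_F = (182 - 132 - q_F)q_F - (40q_F) = (50 - q_F)q_F - (40q_F).
∂π_F/∂q_F = 10 - 2q_F = 0, so q_F = 5.

5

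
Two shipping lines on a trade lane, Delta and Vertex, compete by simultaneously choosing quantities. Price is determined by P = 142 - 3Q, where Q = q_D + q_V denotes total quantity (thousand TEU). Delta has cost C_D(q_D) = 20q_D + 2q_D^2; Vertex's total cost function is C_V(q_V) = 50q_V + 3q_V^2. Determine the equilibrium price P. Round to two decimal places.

Delta's profit: π_D = (142 - 3Q)q_D - (20q_D + 2q_D²). Setting ∂π_D/∂q_D = 0: 122 - 10q_D - 3(q_V) = 0.
Vertex's first-order condition: 92 - 12q_V - 3(q_D) = 0.
So q_D = (122 - 3q_V)/10 and q_V = (92 - 3q_D)/12.
Substituting one into the other gives q_D = 396/37 and q_V = 554/111.
Total output Q = 1742/111, so price P = 142 - 3·(1742/111) = 94.9189.

94.92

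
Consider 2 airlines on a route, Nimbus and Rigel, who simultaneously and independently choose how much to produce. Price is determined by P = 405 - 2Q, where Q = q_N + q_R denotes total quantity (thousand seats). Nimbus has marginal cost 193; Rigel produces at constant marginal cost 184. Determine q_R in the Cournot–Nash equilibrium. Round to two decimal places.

Nimbus's profit: π_N = (405 - 2Q)q_N - (193q_N). Setting ∂π_N/∂q_N = 0: 212 - 4q_N - 2(q_R) = 0.
Rigel's profit: π_R = (405 - 2Q)q_R - (184q_R). Setting ∂π_R/∂q_R = 0: 221 - 4q_R - 2(q_N) = 0.
So q_N = (212 - 2q_R)/4 and q_R = (221 - 2q_N)/4.
Substituting one into the other gives q_N = 203/6 and q_R = 115/3.

38.33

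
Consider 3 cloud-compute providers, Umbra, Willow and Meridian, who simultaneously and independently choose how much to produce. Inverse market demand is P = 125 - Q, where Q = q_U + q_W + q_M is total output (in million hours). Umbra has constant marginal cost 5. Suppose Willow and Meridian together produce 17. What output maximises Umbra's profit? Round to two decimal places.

With rivals' combined output fixed at 17, Umbra's profit is π_U = (125 - 17 - q_U)q_U - (5q_U) = (108 - q_U)q_U - (5q_U).
∂π_U/∂q_U = 103 - 2q_U = 0, so q_U = 103/2.

51.50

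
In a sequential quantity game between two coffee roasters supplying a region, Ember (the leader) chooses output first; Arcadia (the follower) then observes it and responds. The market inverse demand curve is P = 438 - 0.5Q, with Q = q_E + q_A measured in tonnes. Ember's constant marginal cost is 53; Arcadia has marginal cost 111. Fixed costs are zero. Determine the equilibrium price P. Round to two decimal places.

163.75

Solve by backward induction. Given q_E, the follower Arcadia maximises π_A = (438 - (1/2)q_E - (1/2)q_A)q_A - 111q_A.
Setting the follower's marginal profit to zero, 327 - (1/2)q_E - q_A = 0, i.e. q_A = (327 - (1/2)q_E).
Ember substitutes q_A(q_E) into its own profit: π_E = q_E(438 - (1/2)q_E - (327 - (1/2)q_E)/2) - 53q_E = (549/2 - (1/4)q_E)q_E - 53q_E.
The leader's first-order condition 443/2 - (1/2)q_E = 0 yields q_E = 443.
Then q_A = (327 - (1/2)·443) = 211/2.
Total output Q = 1097/2, so price P = 438 - (1/2)·(1097/2) = 655/4.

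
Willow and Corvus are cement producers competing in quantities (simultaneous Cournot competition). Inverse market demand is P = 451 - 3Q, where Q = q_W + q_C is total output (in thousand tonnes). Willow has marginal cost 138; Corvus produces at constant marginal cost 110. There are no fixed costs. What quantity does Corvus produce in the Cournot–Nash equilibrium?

41

Willow's profit: π_W = (451 - 3Q)q_W - (138q_W). Setting ∂π_W/∂q_W = 0: 313 - 6q_W - 3(q_C) = 0.
Corvus's first-order condition: 341 - 6q_C - 3(q_W) = 0.
So q_W = (313 - 3q_C)/6 and q_C = (341 - 3q_W)/6.
Solving the pair: q_W = 95/3, q_C = 41.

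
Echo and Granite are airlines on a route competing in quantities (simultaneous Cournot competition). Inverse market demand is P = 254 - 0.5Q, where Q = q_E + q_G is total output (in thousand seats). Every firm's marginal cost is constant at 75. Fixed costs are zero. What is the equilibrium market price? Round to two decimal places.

134.67

A representative firm's profit is π_i = q_i(254 - 0.5Q) - 75q_i.
First-order condition (treating rivals' output as given): 179 - q_i - (1/2)q_j = 0.
By symmetry each firm produces the same amount; substituting q_j = q_i yields q_i = 179/(3/2) = 358/3.
Total output Q = 716/3, so price P = 254 - (1/2)·(716/3) = 404/3.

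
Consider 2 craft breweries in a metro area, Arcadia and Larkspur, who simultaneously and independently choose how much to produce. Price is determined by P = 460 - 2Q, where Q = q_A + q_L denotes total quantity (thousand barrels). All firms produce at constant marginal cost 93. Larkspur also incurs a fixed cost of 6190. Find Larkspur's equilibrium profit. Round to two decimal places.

A representative firm's profit is π_i = q_i(460 - 2Q) - 93q_i.
First-order condition (treating rivals' output as given): 367 - 4q_i - 2q_j = 0.
With identical firms every q_j equals q_i, so q_j = q_i and 367 = 6q_i, giving q_i = 367/6.
Price P = 460 - 2·(367/3) = 646/3.
Larkspur's profit: (646/3 - 93)·(367/6) - 6190 = 1292.7222.

1292.72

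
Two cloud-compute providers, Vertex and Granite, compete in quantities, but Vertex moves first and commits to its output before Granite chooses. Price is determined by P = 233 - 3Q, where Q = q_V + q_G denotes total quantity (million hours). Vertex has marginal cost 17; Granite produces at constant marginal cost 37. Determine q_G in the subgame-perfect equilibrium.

Solve by backward induction. Given q_V, the follower Granite maximises π_G = (233 - 3q_V - 3q_G)q_G - 37q_G.
Setting the follower's marginal profit to zero, 196 - 3q_V - 6q_G = 0, i.e. q_G = (196 - 3q_V)/6.
Vertex substitutes q_G(q_V) into its own profit: π_V = q_V(233 - 3q_V - (196 - 3q_V)/2) - 17q_V = (135 - (3/2)q_V)q_V - 17q_V.
The leader's first-order condition 118 - 3q_V = 0 yields q_V = 118/3.
Then q_G = (196 - 3·(118/3))/6 = 13.

13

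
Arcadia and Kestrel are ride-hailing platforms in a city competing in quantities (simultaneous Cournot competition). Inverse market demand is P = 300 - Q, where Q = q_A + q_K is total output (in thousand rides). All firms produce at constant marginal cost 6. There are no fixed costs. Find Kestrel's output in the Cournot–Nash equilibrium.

98

Each firm earns π_i = (300 - Q)q_i - 6q_i.
Setting ∂π_i/∂q_i = 0 with rivals' quantities fixed: 294 - 2q_i - q_j = 0.
With identical firms every q_j equals q_i, so q_j = q_i and 294 = 3q_i, giving q_i = 98.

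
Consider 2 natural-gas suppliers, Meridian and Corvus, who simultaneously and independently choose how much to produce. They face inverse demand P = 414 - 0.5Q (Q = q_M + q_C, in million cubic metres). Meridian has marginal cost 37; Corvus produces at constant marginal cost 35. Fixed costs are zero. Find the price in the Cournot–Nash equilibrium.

Meridian's profit: π_M = (414 - 0.5Q)q_M - (37q_M). Setting ∂π_M/∂q_M = 0: 377 - q_M - (1/2)(q_C) = 0.
Corvus's first-order condition: 379 - q_C - (1/2)(q_M) = 0.
Best responses: q_M = (377 - (1/2)q_C), q_C = (379 - (1/2)q_M).
Solving the pair: q_M = 250, q_C = 254.
Total output Q = 504, so price P = 414 - (1/2)·504 = 162.

162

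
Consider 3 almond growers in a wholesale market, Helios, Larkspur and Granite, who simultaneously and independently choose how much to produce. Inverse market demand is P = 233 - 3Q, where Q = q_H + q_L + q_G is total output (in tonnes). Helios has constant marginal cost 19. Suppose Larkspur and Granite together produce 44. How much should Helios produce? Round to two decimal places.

13.67

With rivals' combined output fixed at 44, Helios's profit is π_H = (233 - 3·44 - 3q_H)q_H - (19q_H) = (101 - 3q_H)q_H - (19q_H).
∂π_H/∂q_H = 82 - 6q_H = 0, so q_H = 41/3.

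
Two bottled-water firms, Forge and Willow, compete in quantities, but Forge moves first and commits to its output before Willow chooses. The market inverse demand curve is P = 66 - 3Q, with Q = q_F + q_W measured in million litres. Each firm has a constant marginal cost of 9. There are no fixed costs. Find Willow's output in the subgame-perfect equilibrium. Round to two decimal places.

Solve by backward induction. Given q_F, the follower Willow maximises π_W = (66 - 3q_F - 3q_W)q_W - 9q_W.
∂π_W/∂q_W = 57 - 3q_F - 6q_W = 0 gives the reaction function q_W = (57 - 3q_F)/6.
The leader anticipates this reaction. Substituting into P = 66 - 3Q gives P = 75/2 - (3/2)q_F, so π_F = (75/2 - (3/2)q_F)q_F - 9q_F.
Maximising: ∂π_F/∂q_F = 57/2 - 3q_F = 0, giving q_F = 19/2.
Then q_W = (57 - 3·(19/2))/6 = 19/4.

4.75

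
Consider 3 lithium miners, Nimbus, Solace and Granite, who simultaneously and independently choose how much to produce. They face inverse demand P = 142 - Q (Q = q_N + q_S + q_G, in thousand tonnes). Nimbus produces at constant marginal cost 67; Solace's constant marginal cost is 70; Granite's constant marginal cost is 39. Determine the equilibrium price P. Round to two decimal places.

Nimbus's profit: π_N = (142 - Q)q_N - (67q_N). Setting ∂π_N/∂q_N = 0: 75 - 2q_N - (q_S + q_G) = 0.
Solace's first-order condition: 72 - 2q_S - (q_N + q_G) = 0.
Granite's profit: π_G = (142 - Q)q_G - (39q_G). Setting ∂π_G/∂q_G = 0: 103 - 2q_G - (q_N + q_S) = 0.
Summing all 3 equations gives 250 − 4Q = 0, hence Q = 125/2.
Back-substituting: q_N = (75 − 125/2) = 25/2, q_S = (72 − 125/2) = 19/2, q_G = (103 − 125/2) = 81/2.
Total output Q = 125/2, so price P = 142 - 125/2 = 159/2.

79.50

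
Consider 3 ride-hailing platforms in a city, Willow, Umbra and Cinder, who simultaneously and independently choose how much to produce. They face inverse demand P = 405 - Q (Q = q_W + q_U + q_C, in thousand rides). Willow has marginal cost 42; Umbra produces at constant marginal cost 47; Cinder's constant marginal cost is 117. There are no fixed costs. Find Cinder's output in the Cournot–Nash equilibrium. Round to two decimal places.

35.75

Willow's profit: π_W = (405 - Q)q_W - (42q_W). Setting ∂π_W/∂q_W = 0: 363 - 2q_W - (q_U + q_C) = 0.
Umbra's first-order condition: 358 - 2q_U - (q_W + q_C) = 0.
Cinder's profit: π_C = (405 - Q)q_C - (117q_C). Setting ∂π_C/∂q_C = 0: 288 - 2q_C - (q_W + q_U) = 0.
Adding the 3 first-order conditions: 1009 − 4Q = 0, so Q = 1009/4.
Back-substituting: q_W = (363 − 1009/4) = 443/4, q_U = (358 − 1009/4) = 423/4, q_C = (288 − 1009/4) = 143/4.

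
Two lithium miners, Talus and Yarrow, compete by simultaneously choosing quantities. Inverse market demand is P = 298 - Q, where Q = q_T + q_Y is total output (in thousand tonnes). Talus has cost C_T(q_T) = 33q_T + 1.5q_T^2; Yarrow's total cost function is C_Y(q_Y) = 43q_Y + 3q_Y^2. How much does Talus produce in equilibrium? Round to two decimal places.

47.82

Talus's profit: π_T = (298 - Q)q_T - (33q_T + (3/2)q_T²). Setting ∂π_T/∂q_T = 0: 265 - 5q_T - (q_Y) = 0.
Yarrow's first-order condition: 255 - 8q_Y - (q_T) = 0.
Rearranging gives the reaction functions q_T = (265 - q_Y)/5 and q_Y = (255 - q_T)/8.
Solving the pair: q_T = 1865/39, q_Y = 1010/39.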